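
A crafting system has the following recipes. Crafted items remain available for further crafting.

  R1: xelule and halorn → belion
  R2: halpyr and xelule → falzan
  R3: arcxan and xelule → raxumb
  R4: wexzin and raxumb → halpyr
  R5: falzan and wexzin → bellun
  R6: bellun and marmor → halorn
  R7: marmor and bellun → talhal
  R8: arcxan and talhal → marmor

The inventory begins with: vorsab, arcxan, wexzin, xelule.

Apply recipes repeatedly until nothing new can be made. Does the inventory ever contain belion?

belion would need xelule and halorn (R1), but halorn is never obtained.

No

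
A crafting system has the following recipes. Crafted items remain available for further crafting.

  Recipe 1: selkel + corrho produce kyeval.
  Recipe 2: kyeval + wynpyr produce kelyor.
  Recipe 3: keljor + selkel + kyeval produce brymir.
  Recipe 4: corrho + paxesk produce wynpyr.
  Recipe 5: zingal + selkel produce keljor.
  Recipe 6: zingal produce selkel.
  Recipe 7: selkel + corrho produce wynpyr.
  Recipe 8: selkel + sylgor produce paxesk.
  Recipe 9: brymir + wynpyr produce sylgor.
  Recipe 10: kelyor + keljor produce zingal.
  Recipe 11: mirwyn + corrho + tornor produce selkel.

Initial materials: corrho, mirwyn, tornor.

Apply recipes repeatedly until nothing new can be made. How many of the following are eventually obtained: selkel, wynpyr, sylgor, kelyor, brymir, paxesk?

Using Recipe 11, mirwyn, corrho, and tornor make selkel.
Using Recipe 7, selkel and corrho make wynpyr.
Using Recipe 1, selkel and corrho make kyeval.
kyeval + wynpyr → kelyor (Recipe 2).
selkel: reached.
wynpyr: reached.
sylgor would need brymir and wynpyr (Recipe 9), but brymir is never obtained.
kelyor: reached.
brymir would need keljor, selkel, and kyeval (Recipe 3), but keljor is never obtained.
paxesk would need selkel and sylgor (Recipe 8), but sylgor is never obtained.
Reached: selkel, wynpyr, and kelyor — 3 of the 6.

3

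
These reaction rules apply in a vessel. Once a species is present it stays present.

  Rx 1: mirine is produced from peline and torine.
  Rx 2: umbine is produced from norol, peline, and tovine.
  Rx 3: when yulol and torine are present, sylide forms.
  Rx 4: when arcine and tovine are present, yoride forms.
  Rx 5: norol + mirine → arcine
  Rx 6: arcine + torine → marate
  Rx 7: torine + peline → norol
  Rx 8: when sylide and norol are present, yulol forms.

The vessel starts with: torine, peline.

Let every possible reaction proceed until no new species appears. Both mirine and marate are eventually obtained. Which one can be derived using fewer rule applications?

mirine: peline and torine present → mirine forms (Rx 1). [1 rule application]
marate: torine and peline present → norol forms (Rx 7). peline and torine present → mirine forms (Rx 1). norol and mirine present → arcine forms (Rx 5). arcine and torine present → marate forms (Rx 6). [4 rule applications]
mirine needs fewer.

mirine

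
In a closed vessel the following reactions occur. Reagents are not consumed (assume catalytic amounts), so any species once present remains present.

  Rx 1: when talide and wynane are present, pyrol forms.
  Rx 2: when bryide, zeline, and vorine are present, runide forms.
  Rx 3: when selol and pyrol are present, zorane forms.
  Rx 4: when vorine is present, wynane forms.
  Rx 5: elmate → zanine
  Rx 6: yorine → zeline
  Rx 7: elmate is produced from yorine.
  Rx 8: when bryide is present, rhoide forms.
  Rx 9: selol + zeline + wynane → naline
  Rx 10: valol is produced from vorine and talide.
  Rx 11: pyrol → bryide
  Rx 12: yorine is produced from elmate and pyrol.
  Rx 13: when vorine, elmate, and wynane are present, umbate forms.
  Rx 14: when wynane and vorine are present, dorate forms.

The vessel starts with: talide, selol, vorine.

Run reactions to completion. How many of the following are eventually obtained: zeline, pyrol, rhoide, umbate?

2

vorine present → wynane forms (Rx 4).
talide and wynane present → pyrol forms (Rx 1).
pyrol present → bryide forms (Rx 11).
bryide present → rhoide forms (Rx 8).
zeline would need yorine (Rx 6), but yorine never forms.
pyrol: reached.
rhoide: reached.
umbate would need vorine, elmate, and wynane (Rx 13), but elmate never forms.
Reached: pyrol and rhoide — 2 of the 4.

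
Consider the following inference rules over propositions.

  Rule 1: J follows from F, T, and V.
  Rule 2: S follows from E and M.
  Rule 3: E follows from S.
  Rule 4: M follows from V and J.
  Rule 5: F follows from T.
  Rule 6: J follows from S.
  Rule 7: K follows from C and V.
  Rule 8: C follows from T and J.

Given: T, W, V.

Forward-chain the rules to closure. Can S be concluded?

No

S would need E and M (Rule 2), but E is never established.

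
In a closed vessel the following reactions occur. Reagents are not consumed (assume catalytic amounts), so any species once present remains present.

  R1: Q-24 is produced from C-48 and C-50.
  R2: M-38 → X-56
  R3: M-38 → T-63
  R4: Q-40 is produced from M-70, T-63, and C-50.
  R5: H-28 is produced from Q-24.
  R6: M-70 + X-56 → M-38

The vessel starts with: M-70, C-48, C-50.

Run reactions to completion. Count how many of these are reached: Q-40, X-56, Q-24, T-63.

C-48 and C-50 present → Q-24 forms (R1).
Q-40 would need M-70, T-63, and C-50 (R4), but T-63 never forms.
X-56 would need M-38 (R2), but M-38 never forms.
Q-24: reached.
T-63 would need M-38 (R3), but M-38 never forms.
Reached: Q-24 — 1 of the 4.

1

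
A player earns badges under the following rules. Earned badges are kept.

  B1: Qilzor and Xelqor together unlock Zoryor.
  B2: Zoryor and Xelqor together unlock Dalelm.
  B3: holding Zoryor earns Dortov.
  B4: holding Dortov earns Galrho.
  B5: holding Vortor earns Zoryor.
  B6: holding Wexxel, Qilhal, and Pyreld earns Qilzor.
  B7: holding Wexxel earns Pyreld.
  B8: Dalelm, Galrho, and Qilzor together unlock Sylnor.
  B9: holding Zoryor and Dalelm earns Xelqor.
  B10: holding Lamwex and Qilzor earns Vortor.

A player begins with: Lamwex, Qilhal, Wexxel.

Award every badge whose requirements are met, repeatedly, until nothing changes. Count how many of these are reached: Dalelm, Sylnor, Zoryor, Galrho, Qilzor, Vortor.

With Wexxel, Pyreld is earned (B7).
With Wexxel, Qilhal, and Pyreld, Qilzor is earned (B6).
With Lamwex and Qilzor, Vortor is earned (B10).
With Vortor, Zoryor is earned (B5).
With Zoryor, Dortov is earned (B3).
With Dortov, Galrho is earned (B4).
Dalelm would need Zoryor and Xelqor (B2), but Xelqor is never earned.
Sylnor would need Dalelm, Galrho, and Qilzor (B8), but Dalelm is never earned.
Zoryor: reached.
Galrho: reached.
Qilzor: reached.
Vortor: reached.
Reached: Zoryor, Galrho, Qilzor, and Vortor — 4 of the 6.

4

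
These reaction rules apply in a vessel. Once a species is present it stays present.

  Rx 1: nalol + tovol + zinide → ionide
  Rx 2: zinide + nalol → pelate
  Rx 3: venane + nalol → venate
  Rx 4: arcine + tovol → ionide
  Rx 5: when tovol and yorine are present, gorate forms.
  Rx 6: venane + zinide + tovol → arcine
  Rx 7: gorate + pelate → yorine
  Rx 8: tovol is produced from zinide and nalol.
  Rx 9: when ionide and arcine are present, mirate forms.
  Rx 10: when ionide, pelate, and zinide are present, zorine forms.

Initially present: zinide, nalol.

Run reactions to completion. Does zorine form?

zinide and nalol present → tovol forms (Rx 8).
zinide and nalol present → pelate forms (Rx 2).
nalol, tovol, and zinide present → ionide forms (Rx 1).
ionide, pelate, and zinide present → zorine forms (Rx 10).

Yes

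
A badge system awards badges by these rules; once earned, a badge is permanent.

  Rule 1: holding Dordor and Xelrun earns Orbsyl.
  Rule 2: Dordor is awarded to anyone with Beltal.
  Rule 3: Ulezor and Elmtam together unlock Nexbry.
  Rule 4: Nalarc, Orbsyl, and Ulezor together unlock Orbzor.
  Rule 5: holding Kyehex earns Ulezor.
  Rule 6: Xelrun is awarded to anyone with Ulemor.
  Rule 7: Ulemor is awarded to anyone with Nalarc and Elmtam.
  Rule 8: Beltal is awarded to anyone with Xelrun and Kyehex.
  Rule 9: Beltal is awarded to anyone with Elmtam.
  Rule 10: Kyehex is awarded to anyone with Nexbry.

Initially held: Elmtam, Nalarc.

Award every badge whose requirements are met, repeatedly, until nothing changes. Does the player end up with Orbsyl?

Yes

With Nalarc and Elmtam, Ulemor is earned (Rule 7).
With Elmtam, Beltal is earned (Rule 9).
With Ulemor, Xelrun is earned (Rule 6).
With Beltal, Dordor is earned (Rule 2).
With Dordor and Xelrun, Orbsyl is earned (Rule 1).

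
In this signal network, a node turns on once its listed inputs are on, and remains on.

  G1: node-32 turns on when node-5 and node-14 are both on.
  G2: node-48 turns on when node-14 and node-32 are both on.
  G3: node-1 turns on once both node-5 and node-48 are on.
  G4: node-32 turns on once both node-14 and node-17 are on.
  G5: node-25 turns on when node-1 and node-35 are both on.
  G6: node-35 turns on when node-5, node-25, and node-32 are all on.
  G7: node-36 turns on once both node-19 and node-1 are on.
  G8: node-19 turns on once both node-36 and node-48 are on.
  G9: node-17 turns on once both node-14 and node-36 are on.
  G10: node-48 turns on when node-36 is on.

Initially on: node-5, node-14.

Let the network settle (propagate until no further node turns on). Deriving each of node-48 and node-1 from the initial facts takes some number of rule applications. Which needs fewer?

node-48: G1: node-5 and node-14 on → node-32 on. node-14 and node-32 are on, so node-48 turns on (G2). [2 rule applications]
node-1: node-5 and node-14 are on, so node-32 turns on (G1). G2: node-14 and node-32 on → node-48 on. G3: node-5 and node-48 on → node-1 on. [3 rule applications]
node-48 needs fewer.

node-48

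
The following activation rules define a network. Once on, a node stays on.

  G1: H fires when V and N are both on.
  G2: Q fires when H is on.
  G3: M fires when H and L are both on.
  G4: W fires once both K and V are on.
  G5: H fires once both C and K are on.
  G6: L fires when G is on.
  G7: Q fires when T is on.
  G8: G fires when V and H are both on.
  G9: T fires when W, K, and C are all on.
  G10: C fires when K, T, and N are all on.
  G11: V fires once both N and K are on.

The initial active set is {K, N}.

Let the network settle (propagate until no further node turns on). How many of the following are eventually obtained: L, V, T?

2

G11: N and K on → V on.
G1: V and N on → H on.
V and H are on, so G fires (G8).
G6: G on → L on.
L: reached.
V: reached.
T would need W, K, and C (G9), but C never turns on.
Reached: L and V — 2 of the 3.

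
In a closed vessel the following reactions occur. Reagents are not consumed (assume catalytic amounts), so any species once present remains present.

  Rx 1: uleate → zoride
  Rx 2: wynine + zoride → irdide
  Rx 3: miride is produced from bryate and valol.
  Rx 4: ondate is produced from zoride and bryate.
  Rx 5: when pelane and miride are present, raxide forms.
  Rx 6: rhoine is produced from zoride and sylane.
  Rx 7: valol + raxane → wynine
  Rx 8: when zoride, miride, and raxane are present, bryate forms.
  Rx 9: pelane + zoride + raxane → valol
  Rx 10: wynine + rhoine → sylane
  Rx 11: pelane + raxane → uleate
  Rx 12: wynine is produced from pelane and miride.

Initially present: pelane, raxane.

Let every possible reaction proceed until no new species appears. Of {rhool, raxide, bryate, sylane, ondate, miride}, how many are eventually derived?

0

No rule produces rhool, and it is not given.
raxide would need pelane and miride (Rx 5), but miride never forms.
bryate would need zoride, miride, and raxane (Rx 8), but miride never forms.
sylane would need wynine and rhoine (Rx 10), but rhoine never forms.
ondate would need zoride and bryate (Rx 4), but bryate never forms.
miride would need bryate and valol (Rx 3), but bryate never forms.
None of the 6 are reached.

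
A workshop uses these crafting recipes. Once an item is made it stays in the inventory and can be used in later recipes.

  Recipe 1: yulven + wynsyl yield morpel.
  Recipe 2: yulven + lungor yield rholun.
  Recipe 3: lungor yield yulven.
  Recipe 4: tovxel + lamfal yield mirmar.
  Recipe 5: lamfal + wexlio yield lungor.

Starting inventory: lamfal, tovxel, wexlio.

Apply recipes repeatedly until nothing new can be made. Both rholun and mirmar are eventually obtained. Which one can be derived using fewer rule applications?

mirmar: tovxel + lamfal → mirmar (Recipe 4). [1 rule application]
rholun: lamfal + wexlio → lungor (Recipe 5). lungor → yulven (Recipe 3). yulven + lungor → rholun (Recipe 2). [3 rule applications]
mirmar needs fewer.

mirmar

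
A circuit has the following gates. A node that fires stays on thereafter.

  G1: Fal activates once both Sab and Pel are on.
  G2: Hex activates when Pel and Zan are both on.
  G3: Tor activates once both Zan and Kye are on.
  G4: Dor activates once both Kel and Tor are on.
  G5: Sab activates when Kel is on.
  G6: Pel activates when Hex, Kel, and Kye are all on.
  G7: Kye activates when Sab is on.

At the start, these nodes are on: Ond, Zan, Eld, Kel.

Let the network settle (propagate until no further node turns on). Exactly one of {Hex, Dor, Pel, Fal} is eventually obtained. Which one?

Kel is on, so Sab activates (G5).
Sab is on, so Kye activates (G7).
Zan and Kye are on, so Tor activates (G3).
G4: Kel and Tor on → Dor on.
Pel would need Hex, Kel, and Kye (G6), but Hex never turns on. Fal would need Sab and Pel (G1), but Pel never turns on. Hex would need Pel and Zan (G2), but Pel never turns on.

Dor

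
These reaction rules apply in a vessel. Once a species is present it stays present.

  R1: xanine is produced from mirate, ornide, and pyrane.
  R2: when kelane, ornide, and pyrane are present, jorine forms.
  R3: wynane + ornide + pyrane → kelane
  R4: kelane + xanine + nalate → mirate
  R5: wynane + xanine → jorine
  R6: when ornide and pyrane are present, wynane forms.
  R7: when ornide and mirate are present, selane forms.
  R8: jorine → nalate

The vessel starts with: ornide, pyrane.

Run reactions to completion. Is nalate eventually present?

Yes

ornide and pyrane present → wynane forms (R6).
wynane, ornide, and pyrane present → kelane forms (R3).
kelane, ornide, and pyrane present → jorine forms (R2).
jorine present → nalate forms (R8).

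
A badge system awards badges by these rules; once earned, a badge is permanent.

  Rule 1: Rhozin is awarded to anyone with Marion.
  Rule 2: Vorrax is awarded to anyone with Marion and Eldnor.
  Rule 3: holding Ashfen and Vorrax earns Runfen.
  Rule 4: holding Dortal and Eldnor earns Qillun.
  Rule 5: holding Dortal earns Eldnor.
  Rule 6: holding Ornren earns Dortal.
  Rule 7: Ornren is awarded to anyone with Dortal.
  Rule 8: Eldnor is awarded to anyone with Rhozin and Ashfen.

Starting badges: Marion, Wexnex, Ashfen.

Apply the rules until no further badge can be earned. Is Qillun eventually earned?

No

Qillun would need Dortal and Eldnor (Rule 4), but Dortal is never earned.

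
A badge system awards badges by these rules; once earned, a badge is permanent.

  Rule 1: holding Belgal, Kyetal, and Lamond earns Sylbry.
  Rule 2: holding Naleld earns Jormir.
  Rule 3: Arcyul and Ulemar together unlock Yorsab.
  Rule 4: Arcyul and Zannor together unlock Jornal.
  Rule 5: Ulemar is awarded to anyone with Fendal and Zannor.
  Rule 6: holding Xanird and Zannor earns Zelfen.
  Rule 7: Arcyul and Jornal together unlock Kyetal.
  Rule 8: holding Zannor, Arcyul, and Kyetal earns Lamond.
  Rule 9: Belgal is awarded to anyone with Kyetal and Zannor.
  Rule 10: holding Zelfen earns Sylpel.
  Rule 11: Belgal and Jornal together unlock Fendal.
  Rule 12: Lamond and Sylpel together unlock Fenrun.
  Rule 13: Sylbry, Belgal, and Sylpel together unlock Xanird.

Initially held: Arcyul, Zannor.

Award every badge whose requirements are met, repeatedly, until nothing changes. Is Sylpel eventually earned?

No

Sylpel would need Zelfen (Rule 10), but Zelfen is never earned.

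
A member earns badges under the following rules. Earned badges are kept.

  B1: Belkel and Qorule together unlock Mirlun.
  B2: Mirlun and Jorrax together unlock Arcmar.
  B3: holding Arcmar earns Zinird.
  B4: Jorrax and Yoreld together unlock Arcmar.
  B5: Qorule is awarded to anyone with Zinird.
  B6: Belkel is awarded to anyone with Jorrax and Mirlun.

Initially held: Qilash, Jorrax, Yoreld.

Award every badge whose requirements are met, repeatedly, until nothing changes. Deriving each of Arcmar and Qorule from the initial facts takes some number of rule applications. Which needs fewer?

Arcmar: With Jorrax and Yoreld, Arcmar is earned (B4). [1 rule application]
Qorule: With Jorrax and Yoreld, Arcmar is earned (B4). With Arcmar, Zinird is earned (B3). With Zinird, Qorule is earned (B5). [3 rule applications]
Arcmar needs fewer.

Arcmar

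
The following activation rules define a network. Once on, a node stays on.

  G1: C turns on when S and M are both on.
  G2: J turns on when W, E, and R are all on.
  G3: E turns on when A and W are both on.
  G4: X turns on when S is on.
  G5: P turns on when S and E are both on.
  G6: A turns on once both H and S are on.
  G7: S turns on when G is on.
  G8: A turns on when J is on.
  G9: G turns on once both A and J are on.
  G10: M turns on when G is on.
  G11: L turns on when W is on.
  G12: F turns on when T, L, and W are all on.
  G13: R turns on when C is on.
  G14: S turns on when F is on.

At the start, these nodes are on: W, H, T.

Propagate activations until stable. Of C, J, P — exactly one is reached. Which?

P

W is on, so L turns on (G11).
G12: T, L, and W on → F on.
F is on, so S turns on (G14).
H and S are on, so A turns on (G6).
A and W are on, so E turns on (G3).
G5: S and E on → P on.
C would need S and M (G1), but M never turns on. J would need W, E, and R (G2), but R never turns on.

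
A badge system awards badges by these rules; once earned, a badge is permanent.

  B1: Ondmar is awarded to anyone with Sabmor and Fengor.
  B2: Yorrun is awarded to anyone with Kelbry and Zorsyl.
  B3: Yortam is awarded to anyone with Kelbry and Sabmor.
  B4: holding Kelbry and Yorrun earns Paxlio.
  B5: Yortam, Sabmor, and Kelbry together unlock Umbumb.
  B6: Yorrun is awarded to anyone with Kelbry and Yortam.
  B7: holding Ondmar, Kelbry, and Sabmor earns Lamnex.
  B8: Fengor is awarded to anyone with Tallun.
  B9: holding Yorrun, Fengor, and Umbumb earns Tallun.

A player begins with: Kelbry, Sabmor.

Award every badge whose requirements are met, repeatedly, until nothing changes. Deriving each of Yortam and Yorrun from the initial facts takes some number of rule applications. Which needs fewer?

Yortam: With Kelbry and Sabmor, Yortam is earned (B3). [1 rule application]
Yorrun: With Kelbry and Sabmor, Yortam is earned (B3). With Kelbry and Yortam, Yorrun is earned (B6). [2 rule applications]
Yortam needs fewer.

Yortam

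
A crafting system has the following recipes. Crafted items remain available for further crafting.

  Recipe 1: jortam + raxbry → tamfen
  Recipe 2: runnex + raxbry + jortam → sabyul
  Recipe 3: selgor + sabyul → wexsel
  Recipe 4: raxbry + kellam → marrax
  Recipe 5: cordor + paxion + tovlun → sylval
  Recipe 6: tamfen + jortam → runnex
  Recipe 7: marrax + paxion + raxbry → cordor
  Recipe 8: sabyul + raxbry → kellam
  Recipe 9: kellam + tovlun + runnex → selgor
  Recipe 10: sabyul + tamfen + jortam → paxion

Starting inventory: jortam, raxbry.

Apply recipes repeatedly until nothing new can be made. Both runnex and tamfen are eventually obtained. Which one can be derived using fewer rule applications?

tamfen: Using Recipe 1, jortam and raxbry make tamfen. [1 rule application]
runnex: jortam + raxbry → tamfen (Recipe 1). tamfen + jortam → runnex (Recipe 6). [2 rule applications]
tamfen needs fewer.

tamfen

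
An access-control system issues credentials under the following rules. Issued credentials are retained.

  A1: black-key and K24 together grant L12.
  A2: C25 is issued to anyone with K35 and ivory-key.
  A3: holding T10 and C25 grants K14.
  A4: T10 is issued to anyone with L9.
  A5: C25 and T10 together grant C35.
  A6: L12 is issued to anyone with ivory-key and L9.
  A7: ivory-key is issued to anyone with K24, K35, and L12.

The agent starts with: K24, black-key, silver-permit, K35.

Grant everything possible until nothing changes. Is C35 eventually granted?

C35 would need C25 and T10 (A5), but T10 is never granted.

No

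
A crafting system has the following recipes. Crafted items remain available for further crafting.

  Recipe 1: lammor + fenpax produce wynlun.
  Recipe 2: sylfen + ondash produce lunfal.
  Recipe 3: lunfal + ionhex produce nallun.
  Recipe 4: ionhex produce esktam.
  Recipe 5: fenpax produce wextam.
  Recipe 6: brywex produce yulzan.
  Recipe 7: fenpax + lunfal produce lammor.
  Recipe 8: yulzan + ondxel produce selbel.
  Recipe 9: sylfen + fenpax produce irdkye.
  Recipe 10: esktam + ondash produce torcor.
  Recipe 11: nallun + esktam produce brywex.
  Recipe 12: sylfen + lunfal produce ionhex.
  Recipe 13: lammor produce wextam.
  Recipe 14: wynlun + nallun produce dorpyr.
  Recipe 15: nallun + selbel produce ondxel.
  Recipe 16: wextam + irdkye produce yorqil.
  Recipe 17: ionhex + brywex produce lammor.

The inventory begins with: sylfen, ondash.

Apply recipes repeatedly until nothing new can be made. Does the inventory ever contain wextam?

sylfen + ondash → lunfal (Recipe 2).
Using Recipe 12, sylfen and lunfal make ionhex.
Using Recipe 3, lunfal and ionhex make nallun.
Using Recipe 4, ionhex makes esktam.
nallun + esktam → brywex (Recipe 11).
Using Recipe 17, ionhex and brywex make lammor.
Using Recipe 13, lammor makes wextam.

Yes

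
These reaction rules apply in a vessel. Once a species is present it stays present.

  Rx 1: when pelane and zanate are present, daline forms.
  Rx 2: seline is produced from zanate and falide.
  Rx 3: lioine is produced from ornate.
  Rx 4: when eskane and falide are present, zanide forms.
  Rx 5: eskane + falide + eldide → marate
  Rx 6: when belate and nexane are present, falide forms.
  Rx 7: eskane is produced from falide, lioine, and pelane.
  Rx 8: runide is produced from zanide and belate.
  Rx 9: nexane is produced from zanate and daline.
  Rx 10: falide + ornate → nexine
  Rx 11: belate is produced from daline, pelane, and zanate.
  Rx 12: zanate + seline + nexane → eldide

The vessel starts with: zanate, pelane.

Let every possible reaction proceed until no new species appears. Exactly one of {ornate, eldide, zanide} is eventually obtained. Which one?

eldide

pelane and zanate present → daline forms (Rx 1).
daline, pelane, and zanate present → belate forms (Rx 11).
zanate and daline present → nexane forms (Rx 9).
belate and nexane present → falide forms (Rx 6).
zanate and falide present → seline forms (Rx 2).
zanate, seline, and nexane present → eldide forms (Rx 12).
zanide would need eskane and falide (Rx 4), but eskane never forms. No rule produces ornate, and it is not given.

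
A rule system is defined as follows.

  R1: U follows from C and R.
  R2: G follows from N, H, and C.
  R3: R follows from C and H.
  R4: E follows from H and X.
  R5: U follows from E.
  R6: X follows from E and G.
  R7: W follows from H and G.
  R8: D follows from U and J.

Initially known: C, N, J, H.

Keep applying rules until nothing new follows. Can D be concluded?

Yes

From C and H, R3 gives R.
C and R hold, so U follows (R1).
U and J hold, so D follows (R8).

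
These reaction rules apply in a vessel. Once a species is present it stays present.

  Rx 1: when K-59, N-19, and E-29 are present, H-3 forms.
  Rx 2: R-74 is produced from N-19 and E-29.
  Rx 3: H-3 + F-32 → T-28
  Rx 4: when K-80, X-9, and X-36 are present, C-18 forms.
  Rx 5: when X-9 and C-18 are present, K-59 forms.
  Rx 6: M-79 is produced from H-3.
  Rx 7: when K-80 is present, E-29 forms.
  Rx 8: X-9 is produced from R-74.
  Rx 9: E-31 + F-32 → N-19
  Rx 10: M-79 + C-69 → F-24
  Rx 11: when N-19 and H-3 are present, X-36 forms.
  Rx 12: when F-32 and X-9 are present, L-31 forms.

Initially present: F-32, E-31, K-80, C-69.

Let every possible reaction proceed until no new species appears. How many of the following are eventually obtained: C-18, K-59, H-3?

C-18 would need K-80, X-9, and X-36 (Rx 4), but X-36 never forms.
K-59 would need X-9 and C-18 (Rx 5), but C-18 never forms.
H-3 would need K-59, N-19, and E-29 (Rx 1), but K-59 never forms.
None of the 3 are reached.

0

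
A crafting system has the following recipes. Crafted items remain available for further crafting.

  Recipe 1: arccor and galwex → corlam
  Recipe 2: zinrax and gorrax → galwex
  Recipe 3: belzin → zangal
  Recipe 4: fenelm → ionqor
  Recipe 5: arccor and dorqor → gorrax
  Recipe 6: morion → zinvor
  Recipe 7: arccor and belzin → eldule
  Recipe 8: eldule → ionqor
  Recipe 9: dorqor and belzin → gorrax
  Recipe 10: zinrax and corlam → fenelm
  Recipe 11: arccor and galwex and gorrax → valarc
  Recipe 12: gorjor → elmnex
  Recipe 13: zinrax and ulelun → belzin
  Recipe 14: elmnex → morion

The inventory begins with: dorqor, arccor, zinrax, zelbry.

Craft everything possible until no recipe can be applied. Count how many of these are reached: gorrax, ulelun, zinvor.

Using Recipe 5, arccor and dorqor make gorrax.
gorrax: reached.
No rule produces ulelun, and it is not given.
zinvor would need morion (Recipe 6), but morion is never obtained.
Reached: gorrax — 1 of the 3.

1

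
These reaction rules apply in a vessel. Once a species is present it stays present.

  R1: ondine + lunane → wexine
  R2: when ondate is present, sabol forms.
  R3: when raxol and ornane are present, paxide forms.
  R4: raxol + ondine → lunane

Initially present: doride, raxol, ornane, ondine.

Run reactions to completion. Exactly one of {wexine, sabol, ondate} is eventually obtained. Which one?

raxol and ondine present → lunane forms (R4).
ondine and lunane present → wexine forms (R1).
sabol would need ondate (R2), but ondate never forms. No rule produces ondate, and it is not given.

wexine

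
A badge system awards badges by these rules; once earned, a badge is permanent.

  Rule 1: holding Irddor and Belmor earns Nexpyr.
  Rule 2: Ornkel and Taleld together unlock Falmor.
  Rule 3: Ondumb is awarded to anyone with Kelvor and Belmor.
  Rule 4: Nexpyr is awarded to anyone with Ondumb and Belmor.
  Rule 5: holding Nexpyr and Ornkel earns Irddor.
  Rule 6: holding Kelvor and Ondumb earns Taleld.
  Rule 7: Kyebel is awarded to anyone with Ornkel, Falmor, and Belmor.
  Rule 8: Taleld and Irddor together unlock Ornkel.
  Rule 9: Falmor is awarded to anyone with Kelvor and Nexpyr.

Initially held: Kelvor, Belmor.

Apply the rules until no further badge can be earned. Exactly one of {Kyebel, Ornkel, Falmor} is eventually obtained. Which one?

Falmor

With Kelvor and Belmor, Ondumb is earned (Rule 3).
With Ondumb and Belmor, Nexpyr is earned (Rule 4).
With Kelvor and Nexpyr, Falmor is earned (Rule 9).
Ornkel would need Taleld and Irddor (Rule 8), but Irddor is never earned. Kyebel would need Ornkel, Falmor, and Belmor (Rule 7), but Ornkel is never earned.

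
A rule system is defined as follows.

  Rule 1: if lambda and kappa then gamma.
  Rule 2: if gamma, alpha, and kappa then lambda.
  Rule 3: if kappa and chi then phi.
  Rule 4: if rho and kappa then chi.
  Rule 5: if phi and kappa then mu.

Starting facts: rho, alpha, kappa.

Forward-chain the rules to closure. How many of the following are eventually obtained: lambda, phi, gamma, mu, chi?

3

rho and kappa hold, so chi follows (Rule 4).
kappa and chi hold, so phi follows (Rule 3).
phi and kappa hold, so mu follows (Rule 5).
lambda would need gamma, alpha, and kappa (Rule 2), but gamma is never established.
phi: reached.
gamma would need lambda and kappa (Rule 1), but lambda is never established.
mu: reached.
chi: reached.
Reached: phi, mu, and chi — 3 of the 5.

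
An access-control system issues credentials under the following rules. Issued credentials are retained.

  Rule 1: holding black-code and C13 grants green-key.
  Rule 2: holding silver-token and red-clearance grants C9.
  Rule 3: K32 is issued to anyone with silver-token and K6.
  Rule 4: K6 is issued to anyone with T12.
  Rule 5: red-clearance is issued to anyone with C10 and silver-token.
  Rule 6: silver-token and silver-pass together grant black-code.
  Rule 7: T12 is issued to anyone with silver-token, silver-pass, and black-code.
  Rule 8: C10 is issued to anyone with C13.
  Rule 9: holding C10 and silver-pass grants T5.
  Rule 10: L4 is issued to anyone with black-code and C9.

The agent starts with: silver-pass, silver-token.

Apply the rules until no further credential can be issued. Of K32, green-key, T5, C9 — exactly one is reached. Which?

K32

Holding silver-token and silver-pass grants black-code (Rule 6).
Holding silver-token, silver-pass, and black-code grants T12 (Rule 7).
Holding T12 grants K6 (Rule 4).
Holding silver-token and K6 grants K32 (Rule 3).
C9 would need silver-token and red-clearance (Rule 2), but red-clearance is never granted. green-key would need black-code and C13 (Rule 1), but C13 is never granted. T5 would need C10 and silver-pass (Rule 9), but C10 is never granted.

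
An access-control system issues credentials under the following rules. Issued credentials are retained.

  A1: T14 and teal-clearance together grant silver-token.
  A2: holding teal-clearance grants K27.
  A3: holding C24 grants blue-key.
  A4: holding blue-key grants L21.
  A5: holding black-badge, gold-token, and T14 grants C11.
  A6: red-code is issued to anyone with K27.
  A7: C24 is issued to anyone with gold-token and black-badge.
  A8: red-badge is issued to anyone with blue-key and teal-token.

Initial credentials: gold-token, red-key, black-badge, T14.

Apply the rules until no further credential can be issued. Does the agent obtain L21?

Yes

Holding gold-token and black-badge grants C24 (A7).
Holding C24 grants blue-key (A3).
Holding blue-key grants L21 (A4).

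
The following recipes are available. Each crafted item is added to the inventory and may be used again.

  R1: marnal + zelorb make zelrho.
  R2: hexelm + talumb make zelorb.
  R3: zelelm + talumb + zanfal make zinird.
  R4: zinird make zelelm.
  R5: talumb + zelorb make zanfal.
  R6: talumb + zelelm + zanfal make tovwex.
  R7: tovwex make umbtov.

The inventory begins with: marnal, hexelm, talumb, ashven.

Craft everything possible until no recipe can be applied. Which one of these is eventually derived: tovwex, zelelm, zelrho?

hexelm + talumb → zelorb (R2).
marnal + zelorb → zelrho (R1).
tovwex would need talumb, zelelm, and zanfal (R6), but zelelm is never obtained. zelelm would need zinird (R4), but zinird is never obtained.

zelrho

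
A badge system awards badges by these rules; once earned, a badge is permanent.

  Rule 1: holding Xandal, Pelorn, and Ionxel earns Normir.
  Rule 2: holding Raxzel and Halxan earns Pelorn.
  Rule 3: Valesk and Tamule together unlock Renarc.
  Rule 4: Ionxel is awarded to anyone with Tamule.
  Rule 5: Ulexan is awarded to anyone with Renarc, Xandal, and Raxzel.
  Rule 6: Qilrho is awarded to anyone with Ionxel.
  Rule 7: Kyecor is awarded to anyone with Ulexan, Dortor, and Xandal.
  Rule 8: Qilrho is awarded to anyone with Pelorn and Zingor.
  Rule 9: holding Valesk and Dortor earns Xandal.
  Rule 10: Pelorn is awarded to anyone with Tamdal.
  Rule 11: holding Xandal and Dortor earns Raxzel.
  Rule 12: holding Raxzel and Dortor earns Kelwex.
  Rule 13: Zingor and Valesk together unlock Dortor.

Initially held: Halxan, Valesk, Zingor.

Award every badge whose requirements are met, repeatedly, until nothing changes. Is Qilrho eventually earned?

Yes

With Zingor and Valesk, Dortor is earned (Rule 13).
With Valesk and Dortor, Xandal is earned (Rule 9).
With Xandal and Dortor, Raxzel is earned (Rule 11).
With Raxzel and Halxan, Pelorn is earned (Rule 2).
With Pelorn and Zingor, Qilrho is earned (Rule 8).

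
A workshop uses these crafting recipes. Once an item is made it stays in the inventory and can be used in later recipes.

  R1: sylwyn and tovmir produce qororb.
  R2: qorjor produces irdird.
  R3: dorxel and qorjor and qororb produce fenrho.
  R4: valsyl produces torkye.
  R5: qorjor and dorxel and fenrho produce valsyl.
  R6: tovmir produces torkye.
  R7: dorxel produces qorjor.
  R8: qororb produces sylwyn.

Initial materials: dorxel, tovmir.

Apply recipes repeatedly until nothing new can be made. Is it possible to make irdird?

dorxel → qorjor (R7).
Using R2, qorjor makes irdird.

Yes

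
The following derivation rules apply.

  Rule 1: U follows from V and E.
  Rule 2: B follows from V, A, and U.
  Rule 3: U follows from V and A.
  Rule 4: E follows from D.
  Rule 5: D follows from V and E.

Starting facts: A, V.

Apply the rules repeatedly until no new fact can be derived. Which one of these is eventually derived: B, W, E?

V and A hold, so U follows (Rule 3).
V, A, and U hold, so B follows (Rule 2).
E would need D (Rule 4), but D is never established. No rule produces W, and it is not given.

B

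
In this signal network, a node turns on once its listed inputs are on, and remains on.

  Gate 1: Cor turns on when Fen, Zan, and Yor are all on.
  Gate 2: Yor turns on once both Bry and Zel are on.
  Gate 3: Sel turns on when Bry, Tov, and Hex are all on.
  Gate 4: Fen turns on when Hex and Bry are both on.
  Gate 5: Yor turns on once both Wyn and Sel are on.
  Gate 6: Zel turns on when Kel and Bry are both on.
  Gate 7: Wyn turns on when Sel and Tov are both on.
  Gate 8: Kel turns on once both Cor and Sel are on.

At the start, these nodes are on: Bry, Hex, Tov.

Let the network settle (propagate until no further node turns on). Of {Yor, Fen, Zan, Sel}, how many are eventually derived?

3

Gate 3: Bry, Tov, and Hex on → Sel on.
Hex and Bry are on, so Fen turns on (Gate 4).
Gate 7: Sel and Tov on → Wyn on.
Wyn and Sel are on, so Yor turns on (Gate 5).
Yor: reached.
Fen: reached.
No rule produces Zan, and it is not given.
Sel: reached.
Reached: Yor, Fen, and Sel — 3 of the 4.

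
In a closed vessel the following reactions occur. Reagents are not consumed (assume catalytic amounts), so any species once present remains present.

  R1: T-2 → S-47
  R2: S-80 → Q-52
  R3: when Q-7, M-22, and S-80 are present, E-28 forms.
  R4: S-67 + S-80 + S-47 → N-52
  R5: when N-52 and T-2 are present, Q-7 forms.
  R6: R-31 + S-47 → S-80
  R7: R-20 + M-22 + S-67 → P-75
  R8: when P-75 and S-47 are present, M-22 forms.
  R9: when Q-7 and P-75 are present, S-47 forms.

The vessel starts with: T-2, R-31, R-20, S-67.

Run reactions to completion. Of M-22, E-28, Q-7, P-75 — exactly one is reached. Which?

Q-7

T-2 present → S-47 forms (R1).
R-31 and S-47 present → S-80 forms (R6).
S-67, S-80, and S-47 present → N-52 forms (R4).
N-52 and T-2 present → Q-7 forms (R5).
M-22 would need P-75 and S-47 (R8), but P-75 never forms. E-28 would need Q-7, M-22, and S-80 (R3), but M-22 never forms. P-75 would need R-20, M-22, and S-67 (R7), but M-22 never forms.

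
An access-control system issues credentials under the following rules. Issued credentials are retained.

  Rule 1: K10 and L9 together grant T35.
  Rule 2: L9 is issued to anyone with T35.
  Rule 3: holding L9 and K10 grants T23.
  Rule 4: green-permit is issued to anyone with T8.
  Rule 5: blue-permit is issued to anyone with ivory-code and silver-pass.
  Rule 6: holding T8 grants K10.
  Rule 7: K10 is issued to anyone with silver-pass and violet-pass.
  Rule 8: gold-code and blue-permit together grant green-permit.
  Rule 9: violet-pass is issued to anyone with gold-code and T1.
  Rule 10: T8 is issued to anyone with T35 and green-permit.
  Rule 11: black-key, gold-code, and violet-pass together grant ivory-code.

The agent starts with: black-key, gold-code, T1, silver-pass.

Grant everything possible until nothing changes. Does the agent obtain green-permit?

Yes

Holding gold-code and T1 grants violet-pass (Rule 9).
Holding black-key, gold-code, and violet-pass grants ivory-code (Rule 11).
Holding ivory-code and silver-pass grants blue-permit (Rule 5).
Holding gold-code and blue-permit grants green-permit (Rule 8).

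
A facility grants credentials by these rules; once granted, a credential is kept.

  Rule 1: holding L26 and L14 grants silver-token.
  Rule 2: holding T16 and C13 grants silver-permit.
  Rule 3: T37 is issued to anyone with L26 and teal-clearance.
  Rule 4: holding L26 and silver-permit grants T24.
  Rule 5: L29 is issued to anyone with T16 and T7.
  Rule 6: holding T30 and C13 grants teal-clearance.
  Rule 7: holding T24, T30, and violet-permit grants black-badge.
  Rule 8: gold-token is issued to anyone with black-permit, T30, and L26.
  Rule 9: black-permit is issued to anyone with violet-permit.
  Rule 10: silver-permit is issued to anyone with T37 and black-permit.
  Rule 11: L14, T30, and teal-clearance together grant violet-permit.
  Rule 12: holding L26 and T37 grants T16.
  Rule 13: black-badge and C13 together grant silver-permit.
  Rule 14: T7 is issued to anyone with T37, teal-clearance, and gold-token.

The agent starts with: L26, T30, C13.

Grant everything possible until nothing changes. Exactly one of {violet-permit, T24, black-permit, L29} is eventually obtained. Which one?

T24

Holding T30 and C13 grants teal-clearance (Rule 6).
Holding L26 and teal-clearance grants T37 (Rule 3).
Holding L26 and T37 grants T16 (Rule 12).
Holding T16 and C13 grants silver-permit (Rule 2).
Holding L26 and silver-permit grants T24 (Rule 4).
L29 would need T16 and T7 (Rule 5), but T7 is never granted. violet-permit would need L14, T30, and teal-clearance (Rule 11), but L14 is never granted. black-permit would need violet-permit (Rule 9), but violet-permit is never granted.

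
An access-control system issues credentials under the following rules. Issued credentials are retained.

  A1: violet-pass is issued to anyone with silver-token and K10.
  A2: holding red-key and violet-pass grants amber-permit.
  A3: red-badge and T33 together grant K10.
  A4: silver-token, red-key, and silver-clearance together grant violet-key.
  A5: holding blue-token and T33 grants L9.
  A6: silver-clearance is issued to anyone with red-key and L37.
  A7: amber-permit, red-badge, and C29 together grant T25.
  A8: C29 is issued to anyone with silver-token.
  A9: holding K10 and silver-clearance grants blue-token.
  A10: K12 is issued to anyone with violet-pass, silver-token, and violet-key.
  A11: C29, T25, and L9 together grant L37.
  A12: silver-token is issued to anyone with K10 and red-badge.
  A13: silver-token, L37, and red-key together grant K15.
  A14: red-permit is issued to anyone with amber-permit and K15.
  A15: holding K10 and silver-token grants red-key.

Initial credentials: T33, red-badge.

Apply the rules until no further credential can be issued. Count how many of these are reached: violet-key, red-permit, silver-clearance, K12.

0

violet-key would need silver-token, red-key, and silver-clearance (A4), but silver-clearance is never granted.
red-permit would need amber-permit and K15 (A14), but K15 is never granted.
silver-clearance would need red-key and L37 (A6), but L37 is never granted.
K12 would need violet-pass, silver-token, and violet-key (A10), but violet-key is never granted.
None of the 4 are reached.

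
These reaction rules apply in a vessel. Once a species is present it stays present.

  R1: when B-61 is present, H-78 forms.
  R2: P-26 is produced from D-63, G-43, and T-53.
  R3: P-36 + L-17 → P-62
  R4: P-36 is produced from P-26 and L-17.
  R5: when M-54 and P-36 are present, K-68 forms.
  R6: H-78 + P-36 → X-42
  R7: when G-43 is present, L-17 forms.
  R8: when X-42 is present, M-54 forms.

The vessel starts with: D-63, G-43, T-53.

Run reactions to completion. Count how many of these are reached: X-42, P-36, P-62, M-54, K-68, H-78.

2

D-63, G-43, and T-53 present → P-26 forms (R2).
G-43 present → L-17 forms (R7).
P-26 and L-17 present → P-36 forms (R4).
P-36 and L-17 present → P-62 forms (R3).
X-42 would need H-78 and P-36 (R6), but H-78 never forms.
P-36: reached.
P-62: reached.
M-54 would need X-42 (R8), but X-42 never forms.
K-68 would need M-54 and P-36 (R5), but M-54 never forms.
H-78 would need B-61 (R1), but B-61 never forms.
Reached: P-36 and P-62 — 2 of the 6.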